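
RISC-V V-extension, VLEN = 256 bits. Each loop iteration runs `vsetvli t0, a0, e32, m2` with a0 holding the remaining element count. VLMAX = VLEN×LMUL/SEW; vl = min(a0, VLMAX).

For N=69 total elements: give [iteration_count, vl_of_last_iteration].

lanes per group: 256·2/32 = 16
69 elements at 16/iter → 5 passes, remainder 5 on the last

[iterations, last_vl] = [5, 5]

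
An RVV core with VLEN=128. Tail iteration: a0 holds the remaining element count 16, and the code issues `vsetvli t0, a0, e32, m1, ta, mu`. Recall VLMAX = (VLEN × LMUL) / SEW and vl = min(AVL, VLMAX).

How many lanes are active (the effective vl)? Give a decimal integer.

vl = 4

VLMAX = VLEN×LMUL/SEW = 128×1/32 = 4
AVL=16 > VLMAX=4, so vl = 4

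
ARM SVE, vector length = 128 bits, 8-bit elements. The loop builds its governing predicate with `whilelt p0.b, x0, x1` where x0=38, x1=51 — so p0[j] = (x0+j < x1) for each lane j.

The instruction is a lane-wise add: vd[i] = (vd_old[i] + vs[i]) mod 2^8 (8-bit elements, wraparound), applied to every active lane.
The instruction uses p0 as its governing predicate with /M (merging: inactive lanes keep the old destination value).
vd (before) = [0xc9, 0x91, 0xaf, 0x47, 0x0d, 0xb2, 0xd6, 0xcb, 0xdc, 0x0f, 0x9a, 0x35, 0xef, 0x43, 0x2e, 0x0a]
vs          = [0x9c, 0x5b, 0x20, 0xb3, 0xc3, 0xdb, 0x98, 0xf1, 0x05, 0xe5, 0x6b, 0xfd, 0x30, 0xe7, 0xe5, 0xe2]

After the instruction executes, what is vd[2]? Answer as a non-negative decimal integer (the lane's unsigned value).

vd[2] = 207

lane count: 128 div 8 = 16
p0[j] = (38+j < 51); true for j=0..12 → 13 lanes set
vd[0] add(0xc9,0x9c) -> 0x65
vd[1] add(0x91,0x5b) -> 0xec
vd[2] add(0xaf,0x20) -> 0xcf
vd[3] add(0x47,0xb3) -> 0xfa
vd[4] add(0x0d,0xc3) -> 0xd0
vd[5] add(0xb2,0xdb) -> 0x8d
vd[6] add(0xd6,0x98) -> 0x6e
vd[7] add(0xcb,0xf1) -> 0xbc
vd[8] add(0xdc,0x05) -> 0xe1
vd[9] add(0x0f,0xe5) -> 0xf4
vd[10] add(0x9a,0x6b) -> 0x05
vd[11] add(0x35,0xfd) -> 0x32
vd[12] add(0xef,0x30) -> 0x1f
vd[13] tail/keep -> 0x43
vd[14] tail/keep -> 0x2e
vd[15] tail/keep -> 0x0a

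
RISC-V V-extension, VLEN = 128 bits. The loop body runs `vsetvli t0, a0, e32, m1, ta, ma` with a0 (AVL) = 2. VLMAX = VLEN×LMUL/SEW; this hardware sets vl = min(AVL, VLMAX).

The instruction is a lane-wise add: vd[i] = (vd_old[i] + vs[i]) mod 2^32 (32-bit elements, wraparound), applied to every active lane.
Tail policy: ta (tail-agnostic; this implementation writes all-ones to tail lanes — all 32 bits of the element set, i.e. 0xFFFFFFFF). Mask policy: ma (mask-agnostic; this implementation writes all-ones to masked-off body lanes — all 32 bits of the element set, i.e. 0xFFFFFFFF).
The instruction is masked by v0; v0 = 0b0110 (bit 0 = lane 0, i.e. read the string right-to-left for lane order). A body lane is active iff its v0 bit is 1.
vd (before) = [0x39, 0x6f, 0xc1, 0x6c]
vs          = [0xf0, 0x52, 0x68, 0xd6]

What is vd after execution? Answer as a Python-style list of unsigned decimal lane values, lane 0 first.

vd = [4294967295, 193, 4294967295, 4294967295]

VLMAX = (128 × 1) / 32 = 4 lanes
vl = min(AVL, VLMAX) = min(2, 4) = 2
[0] mask-off/ones = 0xffffffff
[1] add(0x6f,0x52) = 0xc1
[2] tail/ones = 0xffffffff
[3] tail/ones = 0xffffffff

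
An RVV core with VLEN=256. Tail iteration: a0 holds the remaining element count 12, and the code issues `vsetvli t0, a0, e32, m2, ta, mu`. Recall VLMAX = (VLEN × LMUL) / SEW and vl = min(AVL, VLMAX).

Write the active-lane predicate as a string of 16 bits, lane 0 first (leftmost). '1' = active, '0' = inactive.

VLMAX = (256 × 2) / 32 = 16 lanes
vl ← min(12, 16) = 12
bits (lane 0 leftmost): 1111111111110000

predicate = 1111111111110000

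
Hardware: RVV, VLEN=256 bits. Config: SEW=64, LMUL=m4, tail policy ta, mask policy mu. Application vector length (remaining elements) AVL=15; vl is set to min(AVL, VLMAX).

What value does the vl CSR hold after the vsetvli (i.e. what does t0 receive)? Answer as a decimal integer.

vl = 15

lanes per group: 256·4/64 = 16
vl ← min(15, 16) = 15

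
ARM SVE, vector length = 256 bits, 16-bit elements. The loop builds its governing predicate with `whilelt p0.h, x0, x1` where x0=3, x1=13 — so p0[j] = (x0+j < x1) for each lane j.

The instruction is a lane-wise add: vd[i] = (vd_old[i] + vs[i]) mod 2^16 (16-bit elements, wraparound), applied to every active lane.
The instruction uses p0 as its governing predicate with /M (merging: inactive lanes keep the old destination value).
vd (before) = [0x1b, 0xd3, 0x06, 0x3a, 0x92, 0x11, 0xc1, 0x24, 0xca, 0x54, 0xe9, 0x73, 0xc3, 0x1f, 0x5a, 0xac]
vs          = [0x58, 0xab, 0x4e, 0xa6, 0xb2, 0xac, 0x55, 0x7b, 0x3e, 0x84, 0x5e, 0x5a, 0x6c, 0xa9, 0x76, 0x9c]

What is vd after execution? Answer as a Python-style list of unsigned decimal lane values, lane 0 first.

vd = [115, 382, 84, 224, 324, 189, 278, 159, 264, 216, 233, 115, 195, 31, 90, 172]

lane count: 256 div 16 = 16
active while 3+j < 13, i.e. j ∈ [0,10) capped at 16 ⇒ 10
[0] add(0x1b,0x58) = 0x73
[1] add(0xd3,0xab) = 0x17e
[2] add(0x06,0x4e) = 0x54
[3] add(0x3a,0xa6) = 0xe0
[4] add(0x92,0xb2) = 0x144
[5] add(0x11,0xac) = 0xbd
[6] add(0xc1,0x55) = 0x116
[7] add(0x24,0x7b) = 0x9f
[8] add(0xca,0x3e) = 0x108
[9] add(0x54,0x84) = 0xd8
[10] tail/keep = 0xe9
[11] tail/keep = 0x73
[12] tail/keep = 0xc3
[13] tail/keep = 0x1f
[14] tail/keep = 0x5a
[15] tail/keep = 0xac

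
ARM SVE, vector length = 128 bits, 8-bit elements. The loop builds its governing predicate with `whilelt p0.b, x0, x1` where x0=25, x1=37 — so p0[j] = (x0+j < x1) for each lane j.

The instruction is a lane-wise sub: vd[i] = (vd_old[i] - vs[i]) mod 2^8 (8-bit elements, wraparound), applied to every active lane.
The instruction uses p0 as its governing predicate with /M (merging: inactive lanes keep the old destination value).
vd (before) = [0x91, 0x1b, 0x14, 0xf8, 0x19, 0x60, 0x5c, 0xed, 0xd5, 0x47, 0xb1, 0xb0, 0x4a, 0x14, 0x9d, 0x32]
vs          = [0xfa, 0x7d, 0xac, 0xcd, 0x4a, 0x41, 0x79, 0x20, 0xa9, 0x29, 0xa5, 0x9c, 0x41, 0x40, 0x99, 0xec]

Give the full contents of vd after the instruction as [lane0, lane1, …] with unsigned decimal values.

vd = [151, 158, 104, 43, 207, 31, 227, 205, 44, 30, 12, 20, 74, 20, 157, 50]

lane count: 128 div 8 = 16
p0[j] = (25+j < 37); true for j=0..11 → 12 lanes set
lane  0: sub(0x91,0xfa) ⇒ 0x97
lane  1: sub(0x1b,0x7d) ⇒ 0x9e
lane  2: sub(0x14,0xac) ⇒ 0x68
lane  3: sub(0xf8,0xcd) ⇒ 0x2b
lane  4: sub(0x19,0x4a) ⇒ 0xcf
lane  5: sub(0x60,0x41) ⇒ 0x1f
lane  6: sub(0x5c,0x79) ⇒ 0xe3
lane  7: sub(0xed,0x20) ⇒ 0xcd
lane  8: sub(0xd5,0xa9) ⇒ 0x2c
lane  9: sub(0x47,0x29) ⇒ 0x1e
lane 10: sub(0xb1,0xa5) ⇒ 0x0c
lane 11: sub(0xb0,0x9c) ⇒ 0x14
lane 12: tail/keep ⇒ 0x4a
lane 13: tail/keep ⇒ 0x14
lane 14: tail/keep ⇒ 0x9d
lane 15: tail/keep ⇒ 0x32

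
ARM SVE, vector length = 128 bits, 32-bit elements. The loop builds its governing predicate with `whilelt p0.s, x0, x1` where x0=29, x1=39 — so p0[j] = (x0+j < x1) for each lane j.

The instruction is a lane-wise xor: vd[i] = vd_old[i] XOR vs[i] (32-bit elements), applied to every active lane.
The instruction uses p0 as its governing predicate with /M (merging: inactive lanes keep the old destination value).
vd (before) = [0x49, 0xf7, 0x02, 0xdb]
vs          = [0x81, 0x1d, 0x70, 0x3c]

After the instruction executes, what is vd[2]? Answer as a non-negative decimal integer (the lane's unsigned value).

lane count: 128 div 32 = 4
p0[j] = (29+j < 39); true for j=0..3 → 4 lanes set
lane  0: xor(0x49,0x81) ⇒ 0xc8
lane  1: xor(0xf7,0x1d) ⇒ 0xea
lane  2: xor(0x02,0x70) ⇒ 0x72
lane  3: xor(0xdb,0x3c) ⇒ 0xe7

vd[2] = 114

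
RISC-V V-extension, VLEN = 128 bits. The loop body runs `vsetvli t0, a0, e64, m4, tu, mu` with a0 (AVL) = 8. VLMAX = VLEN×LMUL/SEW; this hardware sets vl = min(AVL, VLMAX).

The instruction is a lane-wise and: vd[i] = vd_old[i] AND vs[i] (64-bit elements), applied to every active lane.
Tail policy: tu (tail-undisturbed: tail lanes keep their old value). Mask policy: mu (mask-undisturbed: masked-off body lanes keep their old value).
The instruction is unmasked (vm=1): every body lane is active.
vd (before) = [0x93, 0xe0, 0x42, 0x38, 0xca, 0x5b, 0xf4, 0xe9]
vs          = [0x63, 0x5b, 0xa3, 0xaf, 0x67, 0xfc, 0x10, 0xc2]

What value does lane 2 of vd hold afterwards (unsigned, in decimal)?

VLMAX = (128 × 4) / 64 = 8 lanes
vl = min(AVL, VLMAX) = min(8, 8) = 8
vd[0] and(0x93,0x63) -> 0x03
vd[1] and(0xe0,0x5b) -> 0x40
vd[2] and(0x42,0xa3) -> 0x02
vd[3] and(0x38,0xaf) -> 0x28
vd[4] and(0xca,0x67) -> 0x42
vd[5] and(0x5b,0xfc) -> 0x58
vd[6] and(0xf4,0x10) -> 0x10
vd[7] and(0xe9,0xc2) -> 0xc0

vd[2] = 2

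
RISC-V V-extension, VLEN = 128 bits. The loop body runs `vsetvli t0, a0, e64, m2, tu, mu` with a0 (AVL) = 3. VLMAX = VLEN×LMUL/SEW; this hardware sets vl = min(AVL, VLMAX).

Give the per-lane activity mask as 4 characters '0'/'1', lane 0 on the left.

predicate = 1110

VLMAX = (128 × 2) / 64 = 4 lanes
vl = min(AVL, VLMAX) = min(3, 4) = 3
bits (lane 0 leftmost): 1110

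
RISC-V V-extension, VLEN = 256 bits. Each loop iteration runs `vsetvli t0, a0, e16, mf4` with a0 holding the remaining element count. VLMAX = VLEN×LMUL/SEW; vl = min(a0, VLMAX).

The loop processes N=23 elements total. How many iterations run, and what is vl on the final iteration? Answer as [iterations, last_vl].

[iterations, last_vl] = [6, 3]

VLMAX = (256 × 1/4) / 16 = 4 lanes
N=23: ⌈23/4⌉ = 6 iters; last vl = 23 − 5×4 = 3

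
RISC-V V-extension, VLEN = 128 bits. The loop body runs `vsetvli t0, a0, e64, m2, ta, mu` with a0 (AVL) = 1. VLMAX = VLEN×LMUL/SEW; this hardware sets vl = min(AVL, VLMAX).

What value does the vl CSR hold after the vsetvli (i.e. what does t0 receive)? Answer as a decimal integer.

vl = 1

VLMAX = VLEN×LMUL/SEW = 128×2/64 = 4
vl ← min(1, 4) = 1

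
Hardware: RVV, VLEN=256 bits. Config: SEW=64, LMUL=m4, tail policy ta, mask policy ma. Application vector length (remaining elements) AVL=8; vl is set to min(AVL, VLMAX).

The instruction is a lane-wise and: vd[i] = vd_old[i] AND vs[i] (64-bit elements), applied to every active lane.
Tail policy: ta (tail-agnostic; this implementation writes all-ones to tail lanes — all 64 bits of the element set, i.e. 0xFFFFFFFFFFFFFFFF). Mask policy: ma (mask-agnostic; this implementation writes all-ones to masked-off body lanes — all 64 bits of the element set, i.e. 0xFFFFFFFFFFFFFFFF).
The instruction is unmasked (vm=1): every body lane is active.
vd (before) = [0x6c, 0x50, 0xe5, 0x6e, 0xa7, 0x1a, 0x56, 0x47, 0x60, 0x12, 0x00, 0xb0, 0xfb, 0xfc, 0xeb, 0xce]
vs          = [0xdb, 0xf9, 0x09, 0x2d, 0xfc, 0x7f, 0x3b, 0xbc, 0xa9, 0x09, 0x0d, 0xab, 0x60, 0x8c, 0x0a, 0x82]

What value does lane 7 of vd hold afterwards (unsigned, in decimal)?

vd[7] = 4

lanes per group: 256·4/64 = 16
vl = min(AVL, VLMAX) = min(8, 16) = 8
[0] and(0x6c,0xdb) = 0x48
[1] and(0x50,0xf9) = 0x50
[2] and(0xe5,0x09) = 0x01
[3] and(0x6e,0x2d) = 0x2c
[4] and(0xa7,0xfc) = 0xa4
[5] and(0x1a,0x7f) = 0x1a
[6] and(0x56,0x3b) = 0x12
[7] and(0x47,0xbc) = 0x04
[8] tail/ones = 0xffffffffffffffff
[9] tail/ones = 0xffffffffffffffff
[10] tail/ones = 0xffffffffffffffff
[11] tail/ones = 0xffffffffffffffff
[12] tail/ones = 0xffffffffffffffff
[13] tail/ones = 0xffffffffffffffff
[14] tail/ones = 0xffffffffffffffff
[15] tail/ones = 0xffffffffffffffff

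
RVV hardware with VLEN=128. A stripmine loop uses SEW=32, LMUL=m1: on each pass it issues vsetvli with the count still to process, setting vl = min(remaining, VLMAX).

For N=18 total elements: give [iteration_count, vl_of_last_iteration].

[iterations, last_vl] = [5, 2]

VLMAX = VLEN×LMUL/SEW = 128×1/32 = 4
iterations = ceil(18/4) = 5; final-pass vl = 2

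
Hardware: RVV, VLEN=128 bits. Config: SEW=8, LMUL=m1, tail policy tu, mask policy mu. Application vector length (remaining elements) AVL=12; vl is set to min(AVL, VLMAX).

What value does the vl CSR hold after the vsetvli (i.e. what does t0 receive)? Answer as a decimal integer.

vl = 12

VLMAX = (128 × 1) / 8 = 16 lanes
AVL=12 ≤ VLMAX=16, so vl = 12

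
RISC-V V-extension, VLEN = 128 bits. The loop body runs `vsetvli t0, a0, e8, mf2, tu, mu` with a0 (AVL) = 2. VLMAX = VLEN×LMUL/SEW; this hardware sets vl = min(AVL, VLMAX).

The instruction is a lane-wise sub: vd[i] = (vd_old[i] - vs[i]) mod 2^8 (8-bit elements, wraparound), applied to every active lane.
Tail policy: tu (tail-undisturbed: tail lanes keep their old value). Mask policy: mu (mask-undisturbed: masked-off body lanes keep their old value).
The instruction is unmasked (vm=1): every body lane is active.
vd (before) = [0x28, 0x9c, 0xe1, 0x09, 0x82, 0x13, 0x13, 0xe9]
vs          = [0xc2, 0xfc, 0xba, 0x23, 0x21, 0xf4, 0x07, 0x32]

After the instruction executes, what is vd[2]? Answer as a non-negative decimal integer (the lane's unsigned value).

vd[2] = 225

VLMAX = (128 × 1/2) / 8 = 8 lanes
AVL=2 ≤ VLMAX=8, so vl = 2
  i=0: sub(0x28,0xc2) → 102
  i=1: sub(0x9c,0xfc) → 160
  i=2: tail/keep → 225
  i=3: tail/keep → 9
  i=4: tail/keep → 130
  i=5: tail/keep → 19
  i=6: tail/keep → 19
  i=7: tail/keep → 233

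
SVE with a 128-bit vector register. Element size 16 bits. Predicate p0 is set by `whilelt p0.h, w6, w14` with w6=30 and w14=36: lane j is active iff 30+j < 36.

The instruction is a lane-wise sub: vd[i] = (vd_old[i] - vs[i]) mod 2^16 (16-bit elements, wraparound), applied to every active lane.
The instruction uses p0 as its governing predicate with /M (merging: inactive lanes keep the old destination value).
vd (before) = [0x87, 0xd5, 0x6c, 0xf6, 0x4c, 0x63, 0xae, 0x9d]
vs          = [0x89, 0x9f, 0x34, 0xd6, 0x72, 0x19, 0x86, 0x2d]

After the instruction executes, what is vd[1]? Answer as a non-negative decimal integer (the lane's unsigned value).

lane count: 128 div 16 = 8
p0[j] = (30+j < 36); true for j=0..5 → 6 lanes set
lane  0: sub(0x87,0x89) ⇒ 0xfffe
lane  1: sub(0xd5,0x9f) ⇒ 0x36
lane  2: sub(0x6c,0x34) ⇒ 0x38
lane  3: sub(0xf6,0xd6) ⇒ 0x20
lane  4: sub(0x4c,0x72) ⇒ 0xffda
lane  5: sub(0x63,0x19) ⇒ 0x4a
lane  6: tail/keep ⇒ 0xae
lane  7: tail/keep ⇒ 0x9d

vd[1] = 54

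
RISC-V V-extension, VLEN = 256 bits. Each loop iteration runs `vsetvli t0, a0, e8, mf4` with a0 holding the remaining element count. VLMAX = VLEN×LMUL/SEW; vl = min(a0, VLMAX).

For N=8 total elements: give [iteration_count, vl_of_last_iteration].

[iterations, last_vl] = [1, 8]

lanes per group: 256·1/4/8 = 8
N=8: ⌈8/8⌉ = 1 iters; last vl = 8 − 0×8 = 8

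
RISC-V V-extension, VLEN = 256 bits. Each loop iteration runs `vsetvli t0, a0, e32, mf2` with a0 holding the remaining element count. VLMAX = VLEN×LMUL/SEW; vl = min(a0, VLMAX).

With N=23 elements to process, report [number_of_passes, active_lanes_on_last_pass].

lanes per group: 256·1/2/32 = 4
iterations = ceil(23/4) = 6; final-pass vl = 3

[iterations, last_vl] = [6, 3]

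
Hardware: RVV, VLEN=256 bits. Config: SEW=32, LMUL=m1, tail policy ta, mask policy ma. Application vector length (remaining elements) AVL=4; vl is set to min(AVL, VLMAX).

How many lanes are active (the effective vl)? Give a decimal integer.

VLMAX = (256 × 1) / 32 = 8 lanes
vl = min(AVL, VLMAX) = min(4, 8) = 4

vl = 4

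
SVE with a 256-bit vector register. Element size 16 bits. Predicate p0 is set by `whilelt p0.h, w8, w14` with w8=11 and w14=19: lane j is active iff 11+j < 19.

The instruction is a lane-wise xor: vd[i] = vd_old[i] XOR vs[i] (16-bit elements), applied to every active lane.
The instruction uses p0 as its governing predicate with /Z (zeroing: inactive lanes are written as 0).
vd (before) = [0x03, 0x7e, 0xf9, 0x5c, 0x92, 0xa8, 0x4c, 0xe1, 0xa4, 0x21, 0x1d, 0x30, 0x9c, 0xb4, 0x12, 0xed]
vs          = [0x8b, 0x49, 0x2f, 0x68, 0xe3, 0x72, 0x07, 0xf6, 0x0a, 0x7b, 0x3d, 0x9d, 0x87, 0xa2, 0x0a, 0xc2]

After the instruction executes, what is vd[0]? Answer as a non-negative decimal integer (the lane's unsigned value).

256-bit reg / 16-bit elem → 16 lanes
whilelt: lane j active iff 11+j < 19 → j < 8 → 8 active
[0] xor(0x03,0x8b) = 0x88
[1] xor(0x7e,0x49) = 0x37
[2] xor(0xf9,0x2f) = 0xd6
[3] xor(0x5c,0x68) = 0x34
[4] xor(0x92,0xe3) = 0x71
[5] xor(0xa8,0x72) = 0xda
[6] xor(0x4c,0x07) = 0x4b
[7] xor(0xe1,0xf6) = 0x17
[8] tail/zero = 0x00
[9] tail/zero = 0x00
[10] tail/zero = 0x00
[11] tail/zero = 0x00
[12] tail/zero = 0x00
[13] tail/zero = 0x00
[14] tail/zero = 0x00
[15] tail/zero = 0x00

vd[0] = 136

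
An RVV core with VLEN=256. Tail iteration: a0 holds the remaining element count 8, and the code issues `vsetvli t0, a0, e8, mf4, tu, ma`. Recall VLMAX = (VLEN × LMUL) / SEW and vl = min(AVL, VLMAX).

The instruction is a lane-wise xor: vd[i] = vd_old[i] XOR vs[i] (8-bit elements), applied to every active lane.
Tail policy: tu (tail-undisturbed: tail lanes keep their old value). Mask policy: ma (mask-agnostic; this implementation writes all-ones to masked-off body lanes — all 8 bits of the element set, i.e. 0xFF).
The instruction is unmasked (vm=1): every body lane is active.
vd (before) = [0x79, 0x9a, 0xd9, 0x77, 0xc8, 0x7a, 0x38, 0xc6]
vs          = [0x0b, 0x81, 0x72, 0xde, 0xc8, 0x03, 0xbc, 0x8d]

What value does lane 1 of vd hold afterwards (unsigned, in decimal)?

vd[1] = 27

VLMAX = (256 × 1/4) / 8 = 8 lanes
vl = min(AVL, VLMAX) = min(8, 8) = 8
vd[0] xor(0x79,0x0b) -> 0x72
vd[1] xor(0x9a,0x81) -> 0x1b
vd[2] xor(0xd9,0x72) -> 0xab
vd[3] xor(0x77,0xde) -> 0xa9
vd[4] xor(0xc8,0xc8) -> 0x00
vd[5] xor(0x7a,0x03) -> 0x79
vd[6] xor(0x38,0xbc) -> 0x84
vd[7] xor(0xc6,0x8d) -> 0x4b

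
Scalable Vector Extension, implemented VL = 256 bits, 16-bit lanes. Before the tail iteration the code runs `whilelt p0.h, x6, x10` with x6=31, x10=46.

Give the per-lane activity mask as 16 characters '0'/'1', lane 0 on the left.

predicate = 1111111111111110

lane count: 256 div 16 = 16
active while 31+j < 46, i.e. j ∈ [0,15) capped at 16 ⇒ 15
bits (lane 0 leftmost): 1111111111111110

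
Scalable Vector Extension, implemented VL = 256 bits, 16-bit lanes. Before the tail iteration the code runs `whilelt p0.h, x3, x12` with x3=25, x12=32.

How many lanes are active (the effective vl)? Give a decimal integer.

vl = 7

256-bit reg / 16-bit elem → 16 lanes
p0[j] = (25+j < 32); true for j=0..6 → 7 lanes set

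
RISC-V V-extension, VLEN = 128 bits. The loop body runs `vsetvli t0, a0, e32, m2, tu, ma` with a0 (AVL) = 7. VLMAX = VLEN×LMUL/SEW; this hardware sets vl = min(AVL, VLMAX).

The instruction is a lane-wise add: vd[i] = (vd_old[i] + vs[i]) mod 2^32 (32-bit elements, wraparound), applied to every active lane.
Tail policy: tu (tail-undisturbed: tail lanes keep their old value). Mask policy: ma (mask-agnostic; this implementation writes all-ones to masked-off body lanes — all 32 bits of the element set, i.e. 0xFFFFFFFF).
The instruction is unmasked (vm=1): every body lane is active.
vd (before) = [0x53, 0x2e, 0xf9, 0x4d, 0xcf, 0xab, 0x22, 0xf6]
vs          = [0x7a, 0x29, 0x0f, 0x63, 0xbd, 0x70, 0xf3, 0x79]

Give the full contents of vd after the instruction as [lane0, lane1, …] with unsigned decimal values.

vd = [205, 87, 264, 176, 396, 283, 277, 246]

VLMAX = (128 × 2) / 32 = 8 lanes
vl = min(AVL, VLMAX) = min(7, 8) = 7
  i=0: add(0x53,0x7a) → 205
  i=1: add(0x2e,0x29) → 87
  i=2: add(0xf9,0x0f) → 264
  i=3: add(0x4d,0x63) → 176
  i=4: add(0xcf,0xbd) → 396
  i=5: add(0xab,0x70) → 283
  i=6: add(0x22,0xf3) → 277
  i=7: tail/keep → 246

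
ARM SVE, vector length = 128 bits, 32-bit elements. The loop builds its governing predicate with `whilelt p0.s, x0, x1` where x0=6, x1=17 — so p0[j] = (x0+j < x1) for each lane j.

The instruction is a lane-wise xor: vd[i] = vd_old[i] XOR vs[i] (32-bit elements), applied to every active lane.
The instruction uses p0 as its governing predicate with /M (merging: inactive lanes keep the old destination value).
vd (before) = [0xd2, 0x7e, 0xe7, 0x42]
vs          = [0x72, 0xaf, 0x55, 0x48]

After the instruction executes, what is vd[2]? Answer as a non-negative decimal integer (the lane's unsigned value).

lane count: 128 div 32 = 4
whilelt: lane j active iff 6+j < 17 → j < 11 → 4 active
lane  0: xor(0xd2,0x72) ⇒ 0xa0
lane  1: xor(0x7e,0xaf) ⇒ 0xd1
lane  2: xor(0xe7,0x55) ⇒ 0xb2
lane  3: xor(0x42,0x48) ⇒ 0x0a

vd[2] = 178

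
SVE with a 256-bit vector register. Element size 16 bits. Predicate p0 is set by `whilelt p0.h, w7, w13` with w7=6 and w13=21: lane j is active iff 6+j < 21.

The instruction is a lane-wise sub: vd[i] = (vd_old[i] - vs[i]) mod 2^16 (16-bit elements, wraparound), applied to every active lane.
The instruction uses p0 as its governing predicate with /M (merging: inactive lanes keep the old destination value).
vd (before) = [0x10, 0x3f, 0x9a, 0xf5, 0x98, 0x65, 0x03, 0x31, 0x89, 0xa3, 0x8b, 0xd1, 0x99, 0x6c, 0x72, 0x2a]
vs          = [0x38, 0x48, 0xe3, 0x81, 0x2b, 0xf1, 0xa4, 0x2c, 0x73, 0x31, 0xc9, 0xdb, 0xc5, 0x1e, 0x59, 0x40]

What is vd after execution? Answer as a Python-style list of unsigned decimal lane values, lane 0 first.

256-bit reg / 16-bit elem → 16 lanes
active while 6+j < 21, i.e. j ∈ [0,15) capped at 16 ⇒ 15
lane  0: sub(0x10,0x38) ⇒ 0xffd8
lane  1: sub(0x3f,0x48) ⇒ 0xfff7
lane  2: sub(0x9a,0xe3) ⇒ 0xffb7
lane  3: sub(0xf5,0x81) ⇒ 0x74
lane  4: sub(0x98,0x2b) ⇒ 0x6d
lane  5: sub(0x65,0xf1) ⇒ 0xff74
lane  6: sub(0x03,0xa4) ⇒ 0xff5f
lane  7: sub(0x31,0x2c) ⇒ 0x05
lane  8: sub(0x89,0x73) ⇒ 0x16
lane  9: sub(0xa3,0x31) ⇒ 0x72
lane 10: sub(0x8b,0xc9) ⇒ 0xffc2
lane 11: sub(0xd1,0xdb) ⇒ 0xfff6
lane 12: sub(0x99,0xc5) ⇒ 0xffd4
lane 13: sub(0x6c,0x1e) ⇒ 0x4e
lane 14: sub(0x72,0x59) ⇒ 0x19
lane 15: tail/keep ⇒ 0x2a

vd = [65496, 65527, 65463, 116, 109, 65396, 65375, 5, 22, 114, 65474, 65526, 65492, 78, 25, 42]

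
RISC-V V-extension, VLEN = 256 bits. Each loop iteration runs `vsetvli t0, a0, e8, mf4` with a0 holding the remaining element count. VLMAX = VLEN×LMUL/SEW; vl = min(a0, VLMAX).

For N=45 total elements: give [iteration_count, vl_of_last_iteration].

[iterations, last_vl] = [6, 5]

lanes per group: 256·1/4/8 = 8
45 elements at 8/iter → 6 passes, remainder 5 on the last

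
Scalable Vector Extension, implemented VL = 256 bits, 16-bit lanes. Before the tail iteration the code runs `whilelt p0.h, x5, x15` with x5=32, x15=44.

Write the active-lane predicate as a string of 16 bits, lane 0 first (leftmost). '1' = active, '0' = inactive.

predicate = 1111111111110000

lane count: 256 div 16 = 16
p0[j] = (32+j < 44); true for j=0..11 → 12 lanes set
bits (lane 0 leftmost): 1111111111110000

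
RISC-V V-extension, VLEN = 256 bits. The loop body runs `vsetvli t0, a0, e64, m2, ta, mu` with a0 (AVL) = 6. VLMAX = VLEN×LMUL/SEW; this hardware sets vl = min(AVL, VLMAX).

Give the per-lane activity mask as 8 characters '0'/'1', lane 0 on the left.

predicate = 11111100

lanes per group: 256·2/64 = 8
vl ← min(6, 8) = 6
bits (lane 0 leftmost): 11111100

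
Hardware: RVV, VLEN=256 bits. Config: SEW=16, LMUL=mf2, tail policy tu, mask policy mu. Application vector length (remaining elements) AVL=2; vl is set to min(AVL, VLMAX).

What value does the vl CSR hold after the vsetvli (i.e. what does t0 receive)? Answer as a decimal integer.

lanes per group: 256·1/2/16 = 8
vl ← min(2, 8) = 2

vl = 2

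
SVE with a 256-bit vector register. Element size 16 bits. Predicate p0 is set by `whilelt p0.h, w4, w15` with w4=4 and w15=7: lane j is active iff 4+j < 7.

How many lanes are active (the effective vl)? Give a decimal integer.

vl = 3

lane count: 256 div 16 = 16
p0[j] = (4+j < 7); true for j=0..2 → 3 lanes set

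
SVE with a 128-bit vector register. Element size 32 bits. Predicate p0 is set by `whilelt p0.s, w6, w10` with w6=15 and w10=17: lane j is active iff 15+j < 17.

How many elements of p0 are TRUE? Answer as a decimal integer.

vl = 2

128-bit reg / 32-bit elem → 4 lanes
p0[j] = (15+j < 17); true for j=0..1 → 2 lanes set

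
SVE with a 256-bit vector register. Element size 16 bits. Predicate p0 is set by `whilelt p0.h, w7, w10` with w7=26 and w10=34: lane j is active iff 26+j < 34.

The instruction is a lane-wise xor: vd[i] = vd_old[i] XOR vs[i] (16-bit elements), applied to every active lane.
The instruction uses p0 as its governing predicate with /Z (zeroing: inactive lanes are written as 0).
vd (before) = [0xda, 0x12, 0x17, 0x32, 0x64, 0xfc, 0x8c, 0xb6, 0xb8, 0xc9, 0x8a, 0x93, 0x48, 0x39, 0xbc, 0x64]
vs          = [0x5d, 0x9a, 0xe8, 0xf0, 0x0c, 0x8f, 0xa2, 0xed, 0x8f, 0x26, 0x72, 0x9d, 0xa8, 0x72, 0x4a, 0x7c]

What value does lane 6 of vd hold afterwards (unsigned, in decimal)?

register lanes = 256/16 = 16
p0[j] = (26+j < 34); true for j=0..7 → 8 lanes set
[0] xor(0xda,0x5d) = 0x87
[1] xor(0x12,0x9a) = 0x88
[2] xor(0x17,0xe8) = 0xff
[3] xor(0x32,0xf0) = 0xc2
[4] xor(0x64,0x0c) = 0x68
[5] xor(0xfc,0x8f) = 0x73
[6] xor(0x8c,0xa2) = 0x2e
[7] xor(0xb6,0xed) = 0x5b
[8] tail/zero = 0x00
[9] tail/zero = 0x00
[10] tail/zero = 0x00
[11] tail/zero = 0x00
[12] tail/zero = 0x00
[13] tail/zero = 0x00
[14] tail/zero = 0x00
[15] tail/zero = 0x00

vd[6] = 46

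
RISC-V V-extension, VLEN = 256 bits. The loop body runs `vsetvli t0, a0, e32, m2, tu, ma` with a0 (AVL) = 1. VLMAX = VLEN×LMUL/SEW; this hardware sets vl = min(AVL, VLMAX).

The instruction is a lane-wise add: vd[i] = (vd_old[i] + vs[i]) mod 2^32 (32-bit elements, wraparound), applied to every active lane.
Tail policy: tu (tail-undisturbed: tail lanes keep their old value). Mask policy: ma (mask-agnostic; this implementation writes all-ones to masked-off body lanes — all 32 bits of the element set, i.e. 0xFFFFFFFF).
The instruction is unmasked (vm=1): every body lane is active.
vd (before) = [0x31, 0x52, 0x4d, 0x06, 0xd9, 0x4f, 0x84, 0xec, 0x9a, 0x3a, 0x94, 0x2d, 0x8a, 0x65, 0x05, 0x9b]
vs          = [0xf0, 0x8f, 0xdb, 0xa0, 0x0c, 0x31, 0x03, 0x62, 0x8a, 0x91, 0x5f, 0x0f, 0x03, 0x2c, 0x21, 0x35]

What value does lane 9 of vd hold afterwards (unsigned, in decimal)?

vd[9] = 58

lanes per group: 256·2/32 = 16
vl ← min(1, 16) = 1
[0] add(0x31,0xf0) = 0x121
[1] tail/keep = 0x52
[2] tail/keep = 0x4d
[3] tail/keep = 0x06
[4] tail/keep = 0xd9
[5] tail/keep = 0x4f
[6] tail/keep = 0x84
[7] tail/keep = 0xec
[8] tail/keep = 0x9a
[9] tail/keep = 0x3a
[10] tail/keep = 0x94
[11] tail/keep = 0x2d
[12] tail/keep = 0x8a
[13] tail/keep = 0x65
[14] tail/keep = 0x05
[15] tail/keep = 0x9b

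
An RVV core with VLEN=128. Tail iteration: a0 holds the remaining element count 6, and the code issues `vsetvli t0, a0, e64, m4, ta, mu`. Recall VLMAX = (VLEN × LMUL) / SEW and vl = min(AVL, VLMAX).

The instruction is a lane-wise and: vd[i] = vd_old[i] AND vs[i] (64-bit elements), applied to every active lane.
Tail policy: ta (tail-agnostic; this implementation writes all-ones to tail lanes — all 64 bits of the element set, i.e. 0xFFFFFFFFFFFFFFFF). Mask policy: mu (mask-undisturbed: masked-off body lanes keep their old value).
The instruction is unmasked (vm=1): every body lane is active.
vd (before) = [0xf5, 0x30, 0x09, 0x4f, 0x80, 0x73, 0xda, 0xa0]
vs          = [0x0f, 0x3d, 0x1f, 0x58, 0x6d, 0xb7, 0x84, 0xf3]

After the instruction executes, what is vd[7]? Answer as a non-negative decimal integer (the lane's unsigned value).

vd[7] = 18446744073709551615

VLMAX = (128 × 4) / 64 = 8 lanes
vl ← min(6, 8) = 6
vd[0] and(0xf5,0x0f) -> 0x05
vd[1] and(0x30,0x3d) -> 0x30
vd[2] and(0x09,0x1f) -> 0x09
vd[3] and(0x4f,0x58) -> 0x48
vd[4] and(0x80,0x6d) -> 0x00
vd[5] and(0x73,0xb7) -> 0x33
vd[6] tail/ones -> 0xffffffffffffffff
vd[7] tail/ones -> 0xffffffffffffffff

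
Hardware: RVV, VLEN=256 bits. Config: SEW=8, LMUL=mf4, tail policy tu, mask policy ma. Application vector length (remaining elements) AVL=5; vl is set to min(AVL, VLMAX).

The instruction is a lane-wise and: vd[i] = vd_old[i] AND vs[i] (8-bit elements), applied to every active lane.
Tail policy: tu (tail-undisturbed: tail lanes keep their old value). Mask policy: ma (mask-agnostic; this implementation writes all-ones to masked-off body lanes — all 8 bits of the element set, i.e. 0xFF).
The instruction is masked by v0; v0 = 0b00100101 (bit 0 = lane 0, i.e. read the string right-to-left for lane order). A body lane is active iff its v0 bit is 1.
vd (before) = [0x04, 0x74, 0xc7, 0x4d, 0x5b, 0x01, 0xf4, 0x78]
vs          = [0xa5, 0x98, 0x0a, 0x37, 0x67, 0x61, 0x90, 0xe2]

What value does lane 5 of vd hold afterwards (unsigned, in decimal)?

vd[5] = 1

VLMAX = (256 × 1/4) / 8 = 8 lanes
vl ← min(5, 8) = 5
  i=0: and(0x04,0xa5) → 4
  i=1: mask-off/ones → 255
  i=2: and(0xc7,0x0a) → 2
  i=3: mask-off/ones → 255
  i=4: mask-off/ones → 255
  i=5: tail/keep → 1
  i=6: tail/keep → 244
  i=7: tail/keep → 120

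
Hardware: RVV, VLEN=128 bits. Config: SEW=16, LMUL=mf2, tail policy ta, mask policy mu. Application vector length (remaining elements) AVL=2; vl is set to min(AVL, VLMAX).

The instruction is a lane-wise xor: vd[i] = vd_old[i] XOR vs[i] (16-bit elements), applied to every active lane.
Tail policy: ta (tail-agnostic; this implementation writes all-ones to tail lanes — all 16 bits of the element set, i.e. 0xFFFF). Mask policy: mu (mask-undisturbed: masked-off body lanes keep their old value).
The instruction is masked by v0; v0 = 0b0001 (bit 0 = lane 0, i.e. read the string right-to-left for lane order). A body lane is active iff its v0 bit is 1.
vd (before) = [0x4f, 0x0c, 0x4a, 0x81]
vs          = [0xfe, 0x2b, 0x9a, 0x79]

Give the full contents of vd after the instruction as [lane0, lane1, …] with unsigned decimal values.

vd = [177, 12, 65535, 65535]

VLMAX = (128 × 1/2) / 16 = 4 lanes
vl = min(AVL, VLMAX) = min(2, 4) = 2
lane  0: xor(0x4f,0xfe) ⇒ 0xb1
lane  1: mask-off/keep ⇒ 0x0c
lane  2: tail/ones ⇒ 0xffff
lane  3: tail/ones ⇒ 0xffff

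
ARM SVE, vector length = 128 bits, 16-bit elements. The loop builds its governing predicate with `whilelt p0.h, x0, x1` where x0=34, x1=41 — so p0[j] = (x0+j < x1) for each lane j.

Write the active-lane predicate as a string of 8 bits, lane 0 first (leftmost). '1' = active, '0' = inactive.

register lanes = 128/16 = 8
active while 34+j < 41, i.e. j ∈ [0,7) capped at 8 ⇒ 7
bits (lane 0 leftmost): 11111110

predicate = 11111110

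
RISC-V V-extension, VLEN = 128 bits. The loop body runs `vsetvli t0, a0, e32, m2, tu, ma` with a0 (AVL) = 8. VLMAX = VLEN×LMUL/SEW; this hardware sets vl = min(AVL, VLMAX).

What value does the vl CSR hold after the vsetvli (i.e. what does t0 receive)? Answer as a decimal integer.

vl = 8

VLMAX = VLEN×LMUL/SEW = 128×2/32 = 8
vl = min(AVL, VLMAX) = min(8, 8) = 8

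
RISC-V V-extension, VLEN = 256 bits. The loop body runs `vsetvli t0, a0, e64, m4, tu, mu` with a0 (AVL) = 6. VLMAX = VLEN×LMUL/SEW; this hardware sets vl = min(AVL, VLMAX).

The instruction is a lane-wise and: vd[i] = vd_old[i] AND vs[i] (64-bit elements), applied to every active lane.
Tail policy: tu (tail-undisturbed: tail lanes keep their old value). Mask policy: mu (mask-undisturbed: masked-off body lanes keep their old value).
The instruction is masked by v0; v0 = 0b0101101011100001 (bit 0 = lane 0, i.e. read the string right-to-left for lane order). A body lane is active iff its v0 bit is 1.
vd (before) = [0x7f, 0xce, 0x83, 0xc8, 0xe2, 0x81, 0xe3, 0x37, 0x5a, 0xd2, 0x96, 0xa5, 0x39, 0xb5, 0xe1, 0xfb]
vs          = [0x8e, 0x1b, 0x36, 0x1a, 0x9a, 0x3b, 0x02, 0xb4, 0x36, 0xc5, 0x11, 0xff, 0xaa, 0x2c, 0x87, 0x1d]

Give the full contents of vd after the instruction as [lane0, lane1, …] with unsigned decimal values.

VLMAX = (256 × 4) / 64 = 16 lanes
AVL=6 ≤ VLMAX=16, so vl = 6
  i=0: and(0x7f,0x8e) → 14
  i=1: mask-off/keep → 206
  i=2: mask-off/keep → 131
  i=3: mask-off/keep → 200
  i=4: mask-off/keep → 226
  i=5: and(0x81,0x3b) → 1
  i=6: tail/keep → 227
  i=7: tail/keep → 55
  i=8: tail/keep → 90
  i=9: tail/keep → 210
  i=10: tail/keep → 150
  i=11: tail/keep → 165
  i=12: tail/keep → 57
  i=13: tail/keep → 181
  i=14: tail/keep → 225
  i=15: tail/keep → 251

vd = [14, 206, 131, 200, 226, 1, 227, 55, 90, 210, 150, 165, 57, 181, 225, 251]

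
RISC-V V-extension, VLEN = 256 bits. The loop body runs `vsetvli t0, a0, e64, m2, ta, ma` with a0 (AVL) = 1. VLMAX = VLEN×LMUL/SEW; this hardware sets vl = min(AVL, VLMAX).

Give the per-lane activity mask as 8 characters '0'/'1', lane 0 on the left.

VLMAX = (256 × 2) / 64 = 8 lanes
vl = min(AVL, VLMAX) = min(1, 8) = 1
bits (lane 0 leftmost): 10000000

predicate = 10000000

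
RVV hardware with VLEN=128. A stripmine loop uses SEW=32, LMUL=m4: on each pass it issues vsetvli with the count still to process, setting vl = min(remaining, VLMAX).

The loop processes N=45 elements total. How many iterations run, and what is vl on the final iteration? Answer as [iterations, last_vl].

[iterations, last_vl] = [3, 13]

lanes per group: 128·4/32 = 16
N=45: ⌈45/16⌉ = 3 iters; last vl = 45 − 2×16 = 13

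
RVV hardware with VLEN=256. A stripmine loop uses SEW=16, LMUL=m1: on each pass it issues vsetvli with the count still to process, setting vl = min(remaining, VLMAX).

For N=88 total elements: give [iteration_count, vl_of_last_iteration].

[iterations, last_vl] = [6, 8]

VLMAX = VLEN×LMUL/SEW = 256×1/16 = 16
88 elements at 16/iter → 6 passes, remainder 8 on the last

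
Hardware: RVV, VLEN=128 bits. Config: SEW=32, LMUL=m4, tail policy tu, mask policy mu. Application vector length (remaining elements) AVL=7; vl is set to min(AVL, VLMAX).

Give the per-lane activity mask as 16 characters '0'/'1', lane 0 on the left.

VLMAX = (128 × 4) / 32 = 16 lanes
AVL=7 ≤ VLMAX=16, so vl = 7
bits (lane 0 leftmost): 1111111000000000

predicate = 1111111000000000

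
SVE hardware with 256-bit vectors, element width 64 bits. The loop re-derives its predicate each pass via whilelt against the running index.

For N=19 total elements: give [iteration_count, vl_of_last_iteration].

256-bit reg / 64-bit elem → 4 lanes
N=19: ⌈19/4⌉ = 5 iters; last vl = 19 − 4×4 = 3

[iterations, last_vl] = [5, 3]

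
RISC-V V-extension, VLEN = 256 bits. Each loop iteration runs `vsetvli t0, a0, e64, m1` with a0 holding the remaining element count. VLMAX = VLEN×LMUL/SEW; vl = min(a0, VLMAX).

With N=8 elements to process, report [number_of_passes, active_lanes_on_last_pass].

[iterations, last_vl] = [2, 4]

VLMAX = (256 × 1) / 64 = 4 lanes
iterations = ceil(8/4) = 2; final-pass vl = 4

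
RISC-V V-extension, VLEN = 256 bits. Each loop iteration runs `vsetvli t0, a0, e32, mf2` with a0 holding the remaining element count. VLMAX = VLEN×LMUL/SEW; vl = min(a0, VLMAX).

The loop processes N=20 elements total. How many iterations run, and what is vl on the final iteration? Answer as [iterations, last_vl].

lanes per group: 256·1/2/32 = 4
20 elements at 4/iter → 5 passes, remainder 4 on the last

[iterations, last_vl] = [5, 4]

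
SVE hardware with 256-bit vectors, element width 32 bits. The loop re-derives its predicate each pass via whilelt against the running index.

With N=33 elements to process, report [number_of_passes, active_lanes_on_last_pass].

[iterations, last_vl] = [5, 1]

register lanes = 256/32 = 8
N=33: ⌈33/8⌉ = 5 iters; last vl = 33 − 4×8 = 1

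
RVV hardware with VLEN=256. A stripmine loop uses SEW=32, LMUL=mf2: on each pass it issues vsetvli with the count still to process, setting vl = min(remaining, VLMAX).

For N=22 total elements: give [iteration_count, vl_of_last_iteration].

[iterations, last_vl] = [6, 2]

VLMAX = (256 × 1/2) / 32 = 4 lanes
22 elements at 4/iter → 6 passes, remainder 2 on the last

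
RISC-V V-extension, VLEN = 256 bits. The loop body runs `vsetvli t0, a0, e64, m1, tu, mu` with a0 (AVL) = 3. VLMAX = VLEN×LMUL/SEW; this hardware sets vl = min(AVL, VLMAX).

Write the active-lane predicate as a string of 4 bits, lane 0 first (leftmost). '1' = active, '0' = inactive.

predicate = 1110

lanes per group: 256·1/64 = 4
vl ← min(3, 4) = 3
bits (lane 0 leftmost): 1110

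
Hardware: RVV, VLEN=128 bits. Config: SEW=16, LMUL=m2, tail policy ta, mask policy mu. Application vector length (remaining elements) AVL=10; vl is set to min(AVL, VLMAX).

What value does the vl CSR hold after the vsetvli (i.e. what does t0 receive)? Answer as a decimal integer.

vl = 10

lanes per group: 128·2/16 = 16
AVL=10 ≤ VLMAX=16, so vl = 10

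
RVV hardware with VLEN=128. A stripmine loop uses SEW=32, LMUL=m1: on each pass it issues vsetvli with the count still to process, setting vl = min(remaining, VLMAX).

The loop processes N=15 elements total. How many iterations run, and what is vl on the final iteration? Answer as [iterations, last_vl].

[iterations, last_vl] = [4, 3]

lanes per group: 128·1/32 = 4
N=15: ⌈15/4⌉ = 4 iters; last vl = 15 − 3×4 = 3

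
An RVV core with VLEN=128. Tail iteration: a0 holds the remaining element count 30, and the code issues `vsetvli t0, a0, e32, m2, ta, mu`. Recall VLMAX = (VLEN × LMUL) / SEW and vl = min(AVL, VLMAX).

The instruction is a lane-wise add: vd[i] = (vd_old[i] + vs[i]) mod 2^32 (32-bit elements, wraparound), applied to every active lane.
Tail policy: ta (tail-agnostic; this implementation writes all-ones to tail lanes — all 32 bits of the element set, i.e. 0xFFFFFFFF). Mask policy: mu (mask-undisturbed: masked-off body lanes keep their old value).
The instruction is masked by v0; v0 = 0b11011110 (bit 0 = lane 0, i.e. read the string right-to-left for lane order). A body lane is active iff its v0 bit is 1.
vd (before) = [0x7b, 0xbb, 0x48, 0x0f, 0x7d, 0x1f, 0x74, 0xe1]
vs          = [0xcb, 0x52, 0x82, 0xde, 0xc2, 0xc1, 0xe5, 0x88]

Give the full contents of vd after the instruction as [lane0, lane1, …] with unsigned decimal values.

lanes per group: 128·2/32 = 8
vl = min(AVL, VLMAX) = min(30, 8) = 8
[0] mask-off/keep = 0x7b
[1] add(0xbb,0x52) = 0x10d
[2] add(0x48,0x82) = 0xca
[3] add(0x0f,0xde) = 0xed
[4] add(0x7d,0xc2) = 0x13f
[5] mask-off/keep = 0x1f
[6] add(0x74,0xe5) = 0x159
[7] add(0xe1,0x88) = 0x169

vd = [123, 269, 202, 237, 319, 31, 345, 361]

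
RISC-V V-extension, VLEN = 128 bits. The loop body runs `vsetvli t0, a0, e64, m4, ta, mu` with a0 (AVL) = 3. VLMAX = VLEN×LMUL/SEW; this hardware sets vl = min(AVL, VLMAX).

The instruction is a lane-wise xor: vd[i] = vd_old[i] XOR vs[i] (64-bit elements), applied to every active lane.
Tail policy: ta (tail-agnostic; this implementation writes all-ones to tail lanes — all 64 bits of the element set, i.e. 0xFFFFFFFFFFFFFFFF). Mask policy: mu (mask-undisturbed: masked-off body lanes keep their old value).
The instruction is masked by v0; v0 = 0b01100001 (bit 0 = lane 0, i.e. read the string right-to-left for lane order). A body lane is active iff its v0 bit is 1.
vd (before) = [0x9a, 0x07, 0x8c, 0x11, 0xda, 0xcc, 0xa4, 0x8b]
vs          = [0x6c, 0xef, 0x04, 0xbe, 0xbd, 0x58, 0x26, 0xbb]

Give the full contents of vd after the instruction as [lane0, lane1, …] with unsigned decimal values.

VLMAX = (128 × 4) / 64 = 8 lanes
vl = min(AVL, VLMAX) = min(3, 8) = 3
  i=0: xor(0x9a,0x6c) → 246
  i=1: mask-off/keep → 7
  i=2: mask-off/keep → 140
  i=3: tail/ones → 18446744073709551615
  i=4: tail/ones → 18446744073709551615
  i=5: tail/ones → 18446744073709551615
  i=6: tail/ones → 18446744073709551615
  i=7: tail/ones → 18446744073709551615

vd = [246, 7, 140, 18446744073709551615, 18446744073709551615, 18446744073709551615, 18446744073709551615, 18446744073709551615]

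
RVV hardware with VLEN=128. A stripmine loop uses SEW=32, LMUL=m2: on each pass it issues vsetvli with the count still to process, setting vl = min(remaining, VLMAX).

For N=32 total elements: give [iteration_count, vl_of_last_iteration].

VLMAX = (128 × 2) / 32 = 8 lanes
iterations = ceil(32/8) = 4; final-pass vl = 8

[iterations, last_vl] = [4, 8]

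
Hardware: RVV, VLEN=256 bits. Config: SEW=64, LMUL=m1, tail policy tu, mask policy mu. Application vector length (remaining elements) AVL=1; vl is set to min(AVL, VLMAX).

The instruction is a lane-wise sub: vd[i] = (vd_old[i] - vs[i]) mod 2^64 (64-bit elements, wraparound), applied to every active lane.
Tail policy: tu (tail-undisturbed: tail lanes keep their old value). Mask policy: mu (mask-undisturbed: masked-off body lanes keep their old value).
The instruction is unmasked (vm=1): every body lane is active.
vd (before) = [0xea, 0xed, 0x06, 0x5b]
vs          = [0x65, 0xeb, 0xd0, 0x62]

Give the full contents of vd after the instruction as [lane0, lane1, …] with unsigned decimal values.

vd = [133, 237, 6, 91]

lanes per group: 256·1/64 = 4
AVL=1 ≤ VLMAX=4, so vl = 1
lane  0: sub(0xea,0x65) ⇒ 0x85
lane  1: tail/keep ⇒ 0xed
lane  2: tail/keep ⇒ 0x06
lane  3: tail/keep ⇒ 0x5b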